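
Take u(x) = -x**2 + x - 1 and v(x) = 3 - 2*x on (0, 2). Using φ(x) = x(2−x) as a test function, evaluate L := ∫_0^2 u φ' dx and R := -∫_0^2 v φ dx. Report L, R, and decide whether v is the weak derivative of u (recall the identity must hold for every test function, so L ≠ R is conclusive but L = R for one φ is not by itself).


LHS = 4/3, RHS = -4/3. No, v is not the weak derivative of u.

u(x) = -x**2 + x - 1, classical derivative u'(x) = 1 - 2*x.
φ(x) = x(2−x), so φ'(x) = 2 - 2*x.
Note φ(0) = φ(2) = 0, so the boundary term u·φ vanishes.
LHS = ∫_0^2 u(x) φ'(x) dx = ∫_0^2 (2*x^3 - 4*x^2 + 4*x - 2) dx. Term by term:
  ∫_0^2 2*x^3 dx = 8;  ∫_0^2 -4*x^2 dx = -32/3;  ∫_0^2 4*x dx = 8;
  ∫_0^2 -2 dx = -4.
Sum: 8 − 32/3 + 8 − 4 = 4/3.
So LHS = 4/3.
∫_0^2 v(x) φ(x) dx = ∫_0^2 (2*x^3 - 7*x^2 + 6*x) dx. Term by term:
  ∫_0^2 2*x^3 dx = 8;  ∫_0^2 -7*x^2 dx = -56/3;  ∫_0^2 6*x dx = 12.
Sum: 8 − 56/3 + 12 = 4/3.
So RHS = -∫_0^2 v(x) φ(x) dx = -4/3.
LHS − RHS = 8/3 ≠ 0, so the identity fails.
(For a valid weak derivative the identity must hold for EVERY test function, in particular this one. The failure shows v is NOT the weak derivative of u.)
Correct weak derivative would be u'(x) = 1 - 2*x.


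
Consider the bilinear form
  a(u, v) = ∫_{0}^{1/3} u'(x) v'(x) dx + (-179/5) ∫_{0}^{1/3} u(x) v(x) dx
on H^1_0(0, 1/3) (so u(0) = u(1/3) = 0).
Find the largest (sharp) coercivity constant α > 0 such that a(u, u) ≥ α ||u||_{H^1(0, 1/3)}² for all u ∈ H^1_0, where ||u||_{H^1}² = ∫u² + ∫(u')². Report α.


α = (-179 + 45*π^2)/(5*(1 + 9*π^2))

Coercivity of a(·,·) on H^1_0(0, 1/3) means a(u, u) ≥ α ||u||_{H^1}² for every u ∈ H^1_0.
The interval has length L = 1/3, and Poincaré/coercivity depend only on L. Here a(u, u) = ∫(u')² + (-179/5)·∫u².
Here c = -179/5 < 0 with |c| < (π/L)² = 9*π^2, so coercivity still holds. The condition a(u,u) ≥ α||u||_{H^1}² reads (1−α)∫(u')² ≥ (α−c)∫u². Any admissible α is ≤ 1 (rapidly oscillating u have ∫u²/∫(u')² → 0), and α = 1 would force 0 ≥ (1−c)∫u², impossible since c < 1; so 1−α > 0. By the sharp Poincaré inequality on H^1_0 of an interval of length L, ∫(u')² ≥ (π/L)²∫u² with equality for the first sine mode sin(π(x−x₀)/L) (x₀ the left endpoint), so the inequality holds for all u iff (1−α)(π/L)² ≥ α − c, i.e. α ≤ ((π/L)² + c)/((π/L)² + 1) = (1 + c(L/π)²)/(1 + (L/π)²). (Direct route, valid since c ≤ 0: Poincaré gives c∫u² ≥ c(L/π)²∫(u')², so a(u,u) ≥ (1 + c(L/π)²)∫(u')², while ||u||_{H^1}² ≤ (1 + (L/π)²)∫(u')²; dividing yields the same α.) With (π/L)² = 9*π^2 and c = -179/5, the largest admissible constant is α = ((π/L)² + c)/((π/L)² + 1).
Simplifying, α = (-179 + 45*π^2)/(5*(1 + 9*π^2)).


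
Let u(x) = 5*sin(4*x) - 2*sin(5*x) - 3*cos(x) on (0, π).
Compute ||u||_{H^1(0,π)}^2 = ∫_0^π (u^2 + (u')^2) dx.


||u||_{H^1(0,π)}^2 = -32 + 547*π/2

u'(x) = 3*sin(x) + 20*cos(4*x) - 10*cos(5*x).
Expand u² and (u')² and integrate term by term on (0, π), using: for integers n ≥ 1, ∫_0^π sin²(nx) dx = ∫_0^π cos²(nx) dx = π/2; for n ≠ n', ∫_0^π sin(nx)sin(n'x) dx = ∫_0^π cos(nx)cos(n'x) dx = 0; and by product-to-sum, ∫_0^π sin(nx)cos(n'x) dx = ½∫_0^π [sin((n+n')x) + sin((n−n')x)] dx, which is 0 when n+n' is even and 2n/(n²−n'²) when n+n' is odd (it need not vanish on (0, π)).
  u² squared terms: (-3)²·∫cos(x)² dx = 9·π/2 = 9*π/2;  (-2)²·∫sin(5x)² dx = 4·π/2 = 2*π;  (5)²·∫sin(4x)² dx = 25·π/2 = 25*π/2.
  u² cross terms: 2·(-3)·(-2)·∫cos(x)·sin(5x) dx = 12·(0) = 0;  2·(-3)·(5)·∫cos(x)·sin(4x) dx = -30·(8/15) = -16;  2·(-2)·(5)·∫sin(5x)·sin(4x) dx = -20·(0) = 0.
  So ∫_0^π u² dx = 9*π/2 + 2*π + 25*π/2 + 0 − 16 + 0 = -16 + 19*π.
  (u')² squared terms: (-10)²·∫cos(5x)² dx = 100·π/2 = 50*π;  (3)²·∫sin(x)² dx = 9·π/2 = 9*π/2;  (20)²·∫cos(4x)² dx = 400·π/2 = 200*π.
  (u')² cross terms: 2·(-10)·(3)·∫cos(5x)·sin(x) dx = -60·(0) = 0;  2·(-10)·(20)·∫cos(5x)·cos(4x) dx = -400·(0) = 0;  2·(3)·(20)·∫sin(x)·cos(4x) dx = 120·(-2/15) = -16.
  So ∫_0^π (u')² dx = 50*π + 9*π/2 + 200*π + 0 + 0 − 16 = -16 + 509*π/2.
||u||_{H^1}^2 = (-16 + 19*π) + (-16 + 509*π/2) = -32 + 547*π/2.


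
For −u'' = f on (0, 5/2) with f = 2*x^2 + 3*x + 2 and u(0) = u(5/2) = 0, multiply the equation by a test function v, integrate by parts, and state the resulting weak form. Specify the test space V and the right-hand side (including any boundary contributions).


V = H^1_0(0, 5/2) (so v(0) = v(5/2) = 0); weak form: ∫_0^5/2 u'v' dx = ∫_0^5/2 (2*x^2 + 3*x + 2) v dx for all v ∈ V.

Multiply both sides by a test function v and integrate from 0 to 5/2:
  ∫_0^5/2 −u''(x) v(x) dx = ∫_0^5/2 f(x) v(x) dx.
Integrate the LHS by parts once:
  ∫_0^5/2 −u'' v dx = −[u'(x) v(x)]_0^5/2 + ∫_0^5/2 u'(x) v'(x) dx.
Thus ∫_0^5/2 u'(x) v'(x) dx = ∫_0^5/2 f(x) v(x) dx + [u'(x) v(x)]_0^5/2.
Choose V so that boundary terms are either known or forced to vanish.
u is Dirichlet: u(0) = u(5/2) = 0. Let V = H^1_0(0, 5/2); then v(0) = v(5/2) = 0, and [u' v]_0^5/2 = 0.
Weak formulation: find u (satisfying any essential BC) such that ∫_0^5/2 u'(x) v'(x) dx = ∫_0^5/2 f v dx for all v ∈ V.
Substituting f(x) = 2*x^2 + 3*x + 2, the right-hand side is ∫_0^5/2 (2*x^2 + 3*x + 2) v dx.


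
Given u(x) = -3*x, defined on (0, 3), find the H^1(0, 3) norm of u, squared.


||u||_{H^1}^2 = 108

The H^1 norm (squared) on an interval (0, L) is
  ||u||_{H^1}^2 = ∫_0^L u(x)^2 dx + ∫_0^L u'(x)^2 dx.
Compute u'(x) = -3.
Then u(x)^2 = 9*x**2 and u'(x)^2 = 9.
Integrate each monomial from 0 to 3 using ∫_0^3 c·x^n dx = c·3^(n+1)/(n+1):
  ∫_0^3 u(x)^2 dx = ∫_0^3 (9*x^2) dx. Term by term:
    ∫_0^3 9*x^2 dx = 81.
  ∫_0^3 u'(x)^2 dx = ∫_0^3 (9) dx. Term by term:
    ∫_0^3 9 dx = 27.
Adding: ||u||_{H^1}^2 = 81 + 27 = 108.


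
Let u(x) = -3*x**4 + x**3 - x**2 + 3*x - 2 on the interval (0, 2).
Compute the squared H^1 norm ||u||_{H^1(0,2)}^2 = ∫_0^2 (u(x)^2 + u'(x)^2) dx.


||u||_{H^1}^2 = 79854/35

The H^1 norm (squared) on an interval (0, L) is
  ||u||_{H^1}^2 = ∫_0^L u(x)^2 dx + ∫_0^L u'(x)^2 dx.
Compute u'(x) = -12*x**3 + 3*x**2 - 2*x + 3.
Then u(x)^2 = 9*x**8 - 6*x**7 + 7*x**6 - 20*x**5 + 19*x**4 - 10*x**3 + 13*x**2 - 12*x + 4 and u'(x)^2 = 144*x**6 - 72*x**5 + 57*x**4 - 84*x**3 + 22*x**2 - 12*x + 9.
Integrate each monomial from 0 to 2 using ∫_0^2 c·x^n dx = c·2^(n+1)/(n+1):
  ∫_0^2 u(x)^2 dx = ∫_0^2 (9*x^8 - 6*x^7 + 7*x^6 - 20*x^5 + 19*x^4 - 10*x^3 + 13*x^2 - 12*x + 4) dx. Term by term:
    ∫_0^2 9*x^8 dx = 512;  ∫_0^2 -6*x^7 dx = -192;  ∫_0^2 7*x^6 dx = 128;
    ∫_0^2 -20*x^5 dx = -640/3;  ∫_0^2 19*x^4 dx = 608/5;  ∫_0^2 -10*x^3 dx = -40;
    ∫_0^2 13*x^2 dx = 104/3;  ∫_0^2 -12*x dx = -24;  ∫_0^2 4 dx = 8.
  Sum: 512 − 192 + 128 − 640/3 + 608/5 − 40 + 104/3 − 24 + 8 = 5024/15.
  ∫_0^2 u'(x)^2 dx = ∫_0^2 (144*x^6 - 72*x^5 + 57*x^4 - 84*x^3 + 22*x^2 - 12*x + 9) dx. Term by term:
    ∫_0^2 144*x^6 dx = 18432/7;  ∫_0^2 -72*x^5 dx = -768;  ∫_0^2 57*x^4 dx = 1824/5;
    ∫_0^2 -84*x^3 dx = -336;  ∫_0^2 22*x^2 dx = 176/3;  ∫_0^2 -12*x dx = -24;
    ∫_0^2 9 dx = 18.
  Sum: 18432/7 − 768 + 1824/5 − 336 + 176/3 − 24 + 18 = 204394/105.
Adding: ||u||_{H^1}^2 = 5024/15 + 204394/105 = 79854/35.


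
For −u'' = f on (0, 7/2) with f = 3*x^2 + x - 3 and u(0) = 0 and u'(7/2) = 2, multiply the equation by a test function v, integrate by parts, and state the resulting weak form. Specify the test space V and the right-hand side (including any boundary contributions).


V = {v ∈ H^1(0, 7/2) : v(0) = 0} (test functions vanish at x = 0 where u is specified); weak form: ∫_0^7/2 u'v' dx = ∫_0^7/2 (3*x^2 + x - 3) v dx + 2·v(7/2) for all v ∈ V.

Multiply both sides by a test function v and integrate from 0 to 7/2:
  ∫_0^7/2 −u''(x) v(x) dx = ∫_0^7/2 f(x) v(x) dx.
Integrate the LHS by parts once:
  ∫_0^7/2 −u'' v dx = −[u'(x) v(x)]_0^7/2 + ∫_0^7/2 u'(x) v'(x) dx.
Thus ∫_0^7/2 u'(x) v'(x) dx = ∫_0^7/2 f(x) v(x) dx + [u'(x) v(x)]_0^7/2.
Choose V so that boundary terms are either known or forced to vanish.
Mixed BC: u(0) = 0 (Dirichlet) and u'(7/2) = 2 (Neumann). Define V = {v ∈ H^1(0, 7/2) : v(0) = 0}. Then [u' v]_0^7/2 = u'(7/2)·v(7/2) − u'(0)·0 = 2·v(7/2).
Weak formulation: find u (satisfying any essential BC) such that ∫_0^7/2 u'(x) v'(x) dx = ∫_0^7/2 f v dx + 2·v(7/2) for all v ∈ V (Dirichlet at 0 absorbed into V; Neumann datum at x = 7/2 contributes the boundary term).
Substituting f(x) = 3*x^2 + x - 3, the right-hand side is ∫_0^7/2 (3*x^2 + x - 3) v dx + 2·v(7/2).


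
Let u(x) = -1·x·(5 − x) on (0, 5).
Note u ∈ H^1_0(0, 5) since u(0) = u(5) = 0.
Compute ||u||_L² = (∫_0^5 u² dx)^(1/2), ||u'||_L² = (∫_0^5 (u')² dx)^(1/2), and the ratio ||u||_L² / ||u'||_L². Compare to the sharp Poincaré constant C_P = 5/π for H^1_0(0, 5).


||u||_L² / ||u'||_L² = sqrt(10)/2 < C_P = 5/π.

u(x) = -1·x·(5 − x), so u'(x) = 2*x - 5.
u(x) = -1·x·(5 − x) vanishes at x = 0 and x = 5, so u ∈ H^1_0(0, 5). Differentiate via the product rule and integrate the resulting polynomials term by term.
  ∫_0^5 u² dx = ∫_0^5 (x^4 - 10*x^3 + 25*x^2) dx. Term by term:
    ∫_0^5 x^4 dx = 625;  ∫_0^5 -10*x^3 dx = -3125/2;  ∫_0^5 25*x^2 dx = 3125/3.
  Sum: 625 − 3125/2 + 3125/3 = 625/6.
  ∫_0^5 (u')² dx = ∫_0^5 (4*x^2 - 20*x + 25) dx. Term by term:
    ∫_0^5 4*x^2 dx = 500/3;  ∫_0^5 -20*x dx = -250;  ∫_0^5 25 dx = 125.
  Sum: 500/3 − 250 + 125 = 125/3.
∫_0^5 u² dx = 625/6, so ||u||_L² = 25*sqrt(6)/6.
∫_0^5 (u')² dx = 125/3, so ||u'||_L² = 5*sqrt(15)/3.
Ratio ||u||_L² / ||u'||_L² = sqrt(10)/2.
Sharp Poincaré constant on H^1_0(0, 5) is C_P = L/π = 5/π, achieved by sin(π/5·x).
A polynomial bump cannot attain the sharp Poincaré constant (only the first sine eigenfunction does), so the ratio is strictly less than C_P, consistent with ||u||_L² ≤ C_P ||u'||_L².


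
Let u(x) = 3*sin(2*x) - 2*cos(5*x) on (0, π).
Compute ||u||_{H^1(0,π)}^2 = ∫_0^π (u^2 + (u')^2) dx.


||u||_{H^1(0,π)}^2 = 416/7 + 149*π/2

u'(x) = 10*sin(5*x) + 6*cos(2*x).
Expand u² and (u')² and integrate term by term on (0, π), using: for integers n ≥ 1, ∫_0^π sin²(nx) dx = ∫_0^π cos²(nx) dx = π/2; for n ≠ n', ∫_0^π sin(nx)sin(n'x) dx = ∫_0^π cos(nx)cos(n'x) dx = 0; and by product-to-sum, ∫_0^π sin(nx)cos(n'x) dx = ½∫_0^π [sin((n+n')x) + sin((n−n')x)] dx, which is 0 when n+n' is even and 2n/(n²−n'²) when n+n' is odd (it need not vanish on (0, π)).
  u² squared terms: (-2)²·∫cos(5x)² dx = 4·π/2 = 2*π;  (3)²·∫sin(2x)² dx = 9·π/2 = 9*π/2.
  u² cross terms: 2·(-2)·(3)·∫cos(5x)·sin(2x) dx = -12·(-4/21) = 16/7.
  So ∫_0^π u² dx = 2*π + 9*π/2 + 16/7 = 16/7 + 13*π/2.
  (u')² squared terms: (6)²·∫cos(2x)² dx = 36·π/2 = 18*π;  (10)²·∫sin(5x)² dx = 100·π/2 = 50*π.
  (u')² cross terms: 2·(6)·(10)·∫cos(2x)·sin(5x) dx = 120·(10/21) = 400/7.
  So ∫_0^π (u')² dx = 18*π + 50*π + 400/7 = 400/7 + 68*π.
||u||_{H^1}^2 = (16/7 + 13*π/2) + (400/7 + 68*π) = 416/7 + 149*π/2.


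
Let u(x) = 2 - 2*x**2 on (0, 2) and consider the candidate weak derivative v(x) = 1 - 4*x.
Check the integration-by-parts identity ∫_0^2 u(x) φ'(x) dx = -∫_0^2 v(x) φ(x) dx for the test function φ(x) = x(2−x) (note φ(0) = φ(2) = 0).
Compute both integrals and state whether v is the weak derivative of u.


LHS = 16/3, RHS = 4. No, v is not the weak derivative of u.

u(x) = 2 - 2*x**2, classical derivative u'(x) = -4*x.
φ(x) = x(2−x), so φ'(x) = 2 - 2*x.
Note φ(0) = φ(2) = 0, so the boundary term u·φ vanishes.
LHS = ∫_0^2 u(x) φ'(x) dx = ∫_0^2 (4*x^3 - 4*x^2 - 4*x + 4) dx. Term by term:
  ∫_0^2 4*x^3 dx = 16;  ∫_0^2 -4*x^2 dx = -32/3;  ∫_0^2 -4*x dx = -8;
  ∫_0^2 4 dx = 8.
Sum: 16 − 32/3 − 8 + 8 = 16/3.
So LHS = 16/3.
∫_0^2 v(x) φ(x) dx = ∫_0^2 (4*x^3 - 9*x^2 + 2*x) dx. Term by term:
  ∫_0^2 4*x^3 dx = 16;  ∫_0^2 -9*x^2 dx = -24;  ∫_0^2 2*x dx = 4.
Sum: 16 − 24 + 4 = -4.
So RHS = -∫_0^2 v(x) φ(x) dx = 4.
LHS − RHS = 4/3 ≠ 0, so the identity fails.
(For a valid weak derivative the identity must hold for EVERY test function, in particular this one. The failure shows v is NOT the weak derivative of u.)
Correct weak derivative would be u'(x) = -4*x.


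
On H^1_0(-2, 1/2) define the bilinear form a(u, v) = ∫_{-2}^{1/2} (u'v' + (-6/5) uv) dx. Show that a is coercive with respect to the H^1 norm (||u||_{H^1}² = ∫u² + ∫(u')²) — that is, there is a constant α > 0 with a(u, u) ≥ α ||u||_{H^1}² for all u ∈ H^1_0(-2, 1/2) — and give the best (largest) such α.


α = 2*(-15 + 2*π^2)/(25 + 4*π^2)

Coercivity of a(·,·) on H^1_0(-2, 1/2) means a(u, u) ≥ α ||u||_{H^1}² for every u ∈ H^1_0.
The interval has length L = 5/2, and Poincaré/coercivity depend only on L. Here a(u, u) = ∫(u')² + (-6/5)·∫u².
Here c = -6/5 < 0 with |c| < (π/L)² = 4*π^2/25, so coercivity still holds. The condition a(u,u) ≥ α||u||_{H^1}² reads (1−α)∫(u')² ≥ (α−c)∫u². Any admissible α is ≤ 1 (rapidly oscillating u have ∫u²/∫(u')² → 0), and α = 1 would force 0 ≥ (1−c)∫u², impossible since c < 1; so 1−α > 0. By the sharp Poincaré inequality on H^1_0 of an interval of length L, ∫(u')² ≥ (π/L)²∫u² with equality for the first sine mode sin(π(x−x₀)/L) (x₀ the left endpoint), so the inequality holds for all u iff (1−α)(π/L)² ≥ α − c, i.e. α ≤ ((π/L)² + c)/((π/L)² + 1) = (1 + c(L/π)²)/(1 + (L/π)²). (Direct route, valid since c ≤ 0: Poincaré gives c∫u² ≥ c(L/π)²∫(u')², so a(u,u) ≥ (1 + c(L/π)²)∫(u')², while ||u||_{H^1}² ≤ (1 + (L/π)²)∫(u')²; dividing yields the same α.) With (π/L)² = 4*π^2/25 and c = -6/5, the largest admissible constant is α = ((π/L)² + c)/((π/L)² + 1).
Simplifying, α = 2*(-15 + 2*π^2)/(25 + 4*π^2).


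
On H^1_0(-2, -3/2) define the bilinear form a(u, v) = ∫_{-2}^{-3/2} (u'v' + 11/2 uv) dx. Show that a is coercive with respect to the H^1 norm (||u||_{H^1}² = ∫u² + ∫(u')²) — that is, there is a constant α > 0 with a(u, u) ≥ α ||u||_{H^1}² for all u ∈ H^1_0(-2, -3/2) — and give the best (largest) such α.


α = 1

Coercivity of a(·,·) on H^1_0(-2, -3/2) means a(u, u) ≥ α ||u||_{H^1}² for every u ∈ H^1_0.
The interval has length L = 1/2, and Poincaré/coercivity depend only on L. Here a(u, u) = ∫(u')² + (11/2)·∫u².
Here c = 11/2 ≥ 1, so a(u,u) = ∫(u')² + c∫u² ≥ ∫(u')² + ∫u² = ||u||_{H^1}², i.e. α = 1 works. No larger α is possible: a(u,u) ≥ α||u||_{H^1}² means (1−α)∫(u')² ≥ (α−c)∫u², and for the modes u_n = sin(nπ(x−x₀)/L) (x₀ the left endpoint) one has ∫u_n²/∫(u_n')² = (L/(nπ))² → 0, so a(u_n,u_n)/||u_n||_{H^1}² → 1. Hence the optimal constant is α = 1.
Therefore α = 1.


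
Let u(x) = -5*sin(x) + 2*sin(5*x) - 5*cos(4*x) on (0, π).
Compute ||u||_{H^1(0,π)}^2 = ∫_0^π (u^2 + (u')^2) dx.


||u||_{H^1(0,π)}^2 = -4420/9 + 579*π/2

u'(x) = 20*sin(4*x) - 5*cos(x) + 10*cos(5*x).
Expand u² and (u')² and integrate term by term on (0, π), using: for integers n ≥ 1, ∫_0^π sin²(nx) dx = ∫_0^π cos²(nx) dx = π/2; for n ≠ n', ∫_0^π sin(nx)sin(n'x) dx = ∫_0^π cos(nx)cos(n'x) dx = 0; and by product-to-sum, ∫_0^π sin(nx)cos(n'x) dx = ½∫_0^π [sin((n+n')x) + sin((n−n')x)] dx, which is 0 when n+n' is even and 2n/(n²−n'²) when n+n' is odd (it need not vanish on (0, π)).
  u² squared terms: (-5)²·∫cos(4x)² dx = 25·π/2 = 25*π/2;  (-5)²·∫sin(x)² dx = 25·π/2 = 25*π/2;  (2)²·∫sin(5x)² dx = 4·π/2 = 2*π.
  u² cross terms: 2·(-5)·(-5)·∫cos(4x)·sin(x) dx = 50·(-2/15) = -20/3;  2·(-5)·(2)·∫cos(4x)·sin(5x) dx = -20·(10/9) = -200/9;  2·(-5)·(2)·∫sin(x)·sin(5x) dx = -20·(0) = 0.
  So ∫_0^π u² dx = 25*π/2 + 25*π/2 + 2*π − 20/3 − 200/9 + 0 = -260/9 + 27*π.
  (u')² squared terms: (-5)²·∫cos(x)² dx = 25·π/2 = 25*π/2;  (10)²·∫cos(5x)² dx = 100·π/2 = 50*π;  (20)²·∫sin(4x)² dx = 400·π/2 = 200*π.
  (u')² cross terms: 2·(-5)·(10)·∫cos(x)·cos(5x) dx = -100·(0) = 0;  2·(-5)·(20)·∫cos(x)·sin(4x) dx = -200·(8/15) = -320/3;  2·(10)·(20)·∫cos(5x)·sin(4x) dx = 400·(-8/9) = -3200/9.
  So ∫_0^π (u')² dx = 25*π/2 + 50*π + 200*π + 0 − 320/3 − 3200/9 = -4160/9 + 525*π/2.
||u||_{H^1}^2 = (-260/9 + 27*π) + (-4160/9 + 525*π/2) = -4420/9 + 579*π/2.


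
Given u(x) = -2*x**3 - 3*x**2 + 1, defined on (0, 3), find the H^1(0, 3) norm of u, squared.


||u||_{H^1}^2 = 45813/7

The H^1 norm (squared) on an interval (0, L) is
  ||u||_{H^1}^2 = ∫_0^L u(x)^2 dx + ∫_0^L u'(x)^2 dx.
Compute u'(x) = -6*x**2 - 6*x.
Then u(x)^2 = 4*x**6 + 12*x**5 + 9*x**4 - 4*x**3 - 6*x**2 + 1 and u'(x)^2 = 36*x**4 + 72*x**3 + 36*x**2.
Integrate each monomial from 0 to 3 using ∫_0^3 c·x^n dx = c·3^(n+1)/(n+1):
  ∫_0^3 u(x)^2 dx = ∫_0^3 (4*x^6 + 12*x^5 + 9*x^4 - 4*x^3 - 6*x^2 + 1) dx. Term by term:
    ∫_0^3 4*x^6 dx = 8748/7;  ∫_0^3 12*x^5 dx = 1458;  ∫_0^3 9*x^4 dx = 2187/5;
    ∫_0^3 -4*x^3 dx = -81;  ∫_0^3 -6*x^2 dx = -54;  ∫_0^3 1 dx = 3.
  Sum: 8748/7 + 1458 + 2187/5 − 81 − 54 + 3 = 105459/35.
  ∫_0^3 u'(x)^2 dx = ∫_0^3 (36*x^4 + 72*x^3 + 36*x^2) dx. Term by term:
    ∫_0^3 36*x^4 dx = 8748/5;  ∫_0^3 72*x^3 dx = 1458;  ∫_0^3 36*x^2 dx = 324.
  Sum: 8748/5 + 1458 + 324 = 17658/5.
Adding: ||u||_{H^1}^2 = 105459/35 + 17658/5 = 45813/7.


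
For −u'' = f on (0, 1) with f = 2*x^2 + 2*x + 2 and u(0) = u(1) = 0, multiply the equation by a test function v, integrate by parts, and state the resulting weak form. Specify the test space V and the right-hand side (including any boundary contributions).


V = H^1_0(0, 1) (so v(0) = v(1) = 0); weak form: ∫_0^1 u'v' dx = ∫_0^1 (2*x^2 + 2*x + 2) v dx for all v ∈ V.

Multiply both sides by a test function v and integrate from 0 to 1:
  ∫_0^1 −u''(x) v(x) dx = ∫_0^1 f(x) v(x) dx.
Integrate the LHS by parts once:
  ∫_0^1 −u'' v dx = −[u'(x) v(x)]_0^1 + ∫_0^1 u'(x) v'(x) dx.
Thus ∫_0^1 u'(x) v'(x) dx = ∫_0^1 f(x) v(x) dx + [u'(x) v(x)]_0^1.
Choose V so that boundary terms are either known or forced to vanish.
u is Dirichlet: u(0) = u(1) = 0. Let V = H^1_0(0, 1); then v(0) = v(1) = 0, and [u' v]_0^1 = 0.
Weak formulation: find u (satisfying any essential BC) such that ∫_0^1 u'(x) v'(x) dx = ∫_0^1 f v dx for all v ∈ V.
Substituting f(x) = 2*x^2 + 2*x + 2, the right-hand side is ∫_0^1 (2*x^2 + 2*x + 2) v dx.


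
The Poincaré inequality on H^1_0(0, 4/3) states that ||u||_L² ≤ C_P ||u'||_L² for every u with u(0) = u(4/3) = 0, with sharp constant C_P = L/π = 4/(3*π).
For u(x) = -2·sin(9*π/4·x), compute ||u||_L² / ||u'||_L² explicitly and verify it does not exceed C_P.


||u||_L² / ||u'||_L² = 4/(9*π) < C_P = 4/(3*π).

u(x) = -2·sin(9*π/4·x), so u'(x) = -9*π*cos(9*π*x/4)/2.
Writing u(x) = A·sin(kπx/L) with A = -2 and k = 3, use ∫_0^L sin²(kπx/L) dx = L/2 and ∫_0^L cos²(kπx/L) dx = L/2.
u² = 4·sin²(9*π/4·x) and (u')² = 81*π^2/4·cos²(9*π/4·x), and each of sin², cos² integrates to L/2 = 2/3 over (0, 4/3).
∫_0^4/3 u² dx = 8/3, so ||u||_L² = 2*sqrt(6)/3.
∫_0^4/3 (u')² dx = 27*π^2/2, so ||u'||_L² = 3*sqrt(6)*π/2.
Ratio ||u||_L² / ||u'||_L² = 4/(9*π).
Sharp Poincaré constant on H^1_0(0, 4/3) is C_P = L/π = 4/(3*π), achieved by sin(3*π/4·x).
This is the k = 3 harmonic; the ratio L/(kπ) is strictly less than C_P = L/π, consistent with the sharp inequality ||u||_L² ≤ C_P ||u'||_L².


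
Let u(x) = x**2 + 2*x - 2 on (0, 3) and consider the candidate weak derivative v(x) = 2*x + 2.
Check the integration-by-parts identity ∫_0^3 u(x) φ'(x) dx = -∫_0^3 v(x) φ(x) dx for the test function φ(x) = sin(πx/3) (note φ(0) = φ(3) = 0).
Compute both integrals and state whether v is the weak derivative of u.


LHS = -30/π, RHS = -30/π. Yes, v = u' weakly.

u(x) = x**2 + 2*x - 2, classical derivative u'(x) = 2*x + 2.
φ(x) = sin(πx/3), so φ'(x) = π*cos(π*x/3)/3.
Note φ(0) = φ(3) = 0, so the boundary term u·φ vanishes.
LHS = ∫_0^3 u(x) φ'(x) dx = ∫_0^3 (π*x^2*cos(π*x/3)/3 + 2*π*x*cos(π*x/3)/3 - 2*π*cos(π*x/3)/3) dx. Term by term:
  ∫_0^3 -2*π*cos(π*x/3)/3 dx = 0;  ∫_0^3 π*x^2*cos(π*x/3)/3 dx = -18/π;  ∫_0^3 2*π*x*cos(π*x/3)/3 dx = -12/π.
Sum: 0 − 18/π − 12/π = -30/π.
So LHS = -30/π.
∫_0^3 v(x) φ(x) dx = ∫_0^3 (2*x*sin(π*x/3) + 2*sin(π*x/3)) dx. Term by term:
  ∫_0^3 2*sin(π*x/3) dx = 12/π;  ∫_0^3 2*x*sin(π*x/3) dx = 18/π.
Sum: 12/π + 18/π = 30/π.
So RHS = -∫_0^3 v(x) φ(x) dx = -30/π.
LHS = RHS, so the identity holds for this test φ.
Moreover u is smooth here and v(x) = u'(x) = 2*x + 2 pointwise, so the identity holds for every test function. Hence v is the weak derivative of u.


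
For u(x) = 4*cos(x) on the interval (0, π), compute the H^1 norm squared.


||u||_{H^1(0,π)}^2 = 16*π

u'(x) = -4*sin(x).
Expand u² and (u')² and integrate term by term on (0, π), using: for integers n ≥ 1, ∫_0^π sin²(nx) dx = ∫_0^π cos²(nx) dx = π/2; for n ≠ n', ∫_0^π sin(nx)sin(n'x) dx = ∫_0^π cos(nx)cos(n'x) dx = 0; and by product-to-sum, ∫_0^π sin(nx)cos(n'x) dx = ½∫_0^π [sin((n+n')x) + sin((n−n')x)] dx, which is 0 when n+n' is even and 2n/(n²−n'²) when n+n' is odd (it need not vanish on (0, π)).
  u² squared terms: (4)²·∫cos(x)² dx = 16·π/2 = 8*π.
  So ∫_0^π u² dx = 8*π.
  (u')² squared terms: (-4)²·∫sin(x)² dx = 16·π/2 = 8*π.
  So ∫_0^π (u')² dx = 8*π.
||u||_{H^1}^2 = (8*π) + (8*π) = 16*π.


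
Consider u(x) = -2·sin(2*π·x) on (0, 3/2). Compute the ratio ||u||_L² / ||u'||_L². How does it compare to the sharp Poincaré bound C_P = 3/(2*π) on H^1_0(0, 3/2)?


||u||_L² / ||u'||_L² = 1/(2*π) < C_P = 3/(2*π).

u(x) = -2·sin(2*π·x), so u'(x) = -4*π*cos(2*π*x).
Writing u(x) = A·sin(kπx/L) with A = -2 and k = 3, use ∫_0^L sin²(kπx/L) dx = L/2 and ∫_0^L cos²(kπx/L) dx = L/2.
u² = 4·sin²(2*π·x) and (u')² = 16*π^2·cos²(2*π·x), and each of sin², cos² integrates to L/2 = 3/4 over (0, 3/2).
∫_0^3/2 u² dx = 3, so ||u||_L² = sqrt(3).
∫_0^3/2 (u')² dx = 12*π^2, so ||u'||_L² = 2*sqrt(3)*π.
Ratio ||u||_L² / ||u'||_L² = 1/(2*π).
Sharp Poincaré constant on H^1_0(0, 3/2) is C_P = L/π = 3/(2*π), achieved by sin(2*π/3·x).
This is the k = 3 harmonic; the ratio L/(kπ) is strictly less than C_P = L/π, consistent with the sharp inequality ||u||_L² ≤ C_P ||u'||_L².


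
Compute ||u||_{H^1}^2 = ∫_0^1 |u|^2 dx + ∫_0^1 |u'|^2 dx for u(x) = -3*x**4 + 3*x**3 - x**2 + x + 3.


||u||_{H^1}^2 = 5347/420

The H^1 norm (squared) on an interval (0, L) is
  ||u||_{H^1}^2 = ∫_0^L u(x)^2 dx + ∫_0^L u'(x)^2 dx.
Compute u'(x) = -12*x**3 + 9*x**2 - 2*x + 1.
Then u(x)^2 = 9*x**8 - 18*x**7 + 15*x**6 - 12*x**5 - 11*x**4 + 16*x**3 - 5*x**2 + 6*x + 9 and u'(x)^2 = 144*x**6 - 216*x**5 + 129*x**4 - 60*x**3 + 22*x**2 - 4*x + 1.
Integrate each monomial from 0 to 1 using ∫_0^1 c·x^n dx = c·1^(n+1)/(n+1):
  ∫_0^1 u(x)^2 dx = ∫_0^1 (9*x^8 - 18*x^7 + 15*x^6 - 12*x^5 - 11*x^4 + 16*x^3 - 5*x^2 + 6*x + 9) dx. Term by term:
    ∫_0^1 9*x^8 dx = 1;  ∫_0^1 -18*x^7 dx = -9/4;  ∫_0^1 15*x^6 dx = 15/7;
    ∫_0^1 -12*x^5 dx = -2;  ∫_0^1 -11*x^4 dx = -11/5;  ∫_0^1 16*x^3 dx = 4;
    ∫_0^1 -5*x^2 dx = -5/3;  ∫_0^1 6*x dx = 3;  ∫_0^1 9 dx = 9.
  Sum: 1 − 9/4 + 15/7 − 2 − 11/5 + 4 − 5/3 + 3 + 9 = 4631/420.
  ∫_0^1 u'(x)^2 dx = ∫_0^1 (144*x^6 - 216*x^5 + 129*x^4 - 60*x^3 + 22*x^2 - 4*x + 1) dx. Term by term:
    ∫_0^1 144*x^6 dx = 144/7;  ∫_0^1 -216*x^5 dx = -36;  ∫_0^1 129*x^4 dx = 129/5;
    ∫_0^1 -60*x^3 dx = -15;  ∫_0^1 22*x^2 dx = 22/3;  ∫_0^1 -4*x dx = -2;
    ∫_0^1 1 dx = 1.
  Sum: 144/7 − 36 + 129/5 − 15 + 22/3 − 2 + 1 = 179/105.
Adding: ||u||_{H^1}^2 = 4631/420 + 179/105 = 5347/420.


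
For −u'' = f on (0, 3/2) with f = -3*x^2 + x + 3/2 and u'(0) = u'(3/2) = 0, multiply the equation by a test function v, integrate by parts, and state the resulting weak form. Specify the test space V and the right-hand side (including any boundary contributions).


V = H^1(0, 3/2) (no boundary constraint on v; u is determined up to an additive constant); weak form: ∫_0^3/2 u'v' dx = ∫_0^3/2 (-3*x^2 + x + 3/2) v dx for all v ∈ V.

Multiply both sides by a test function v and integrate from 0 to 3/2:
  ∫_0^3/2 −u''(x) v(x) dx = ∫_0^3/2 f(x) v(x) dx.
Integrate the LHS by parts once:
  ∫_0^3/2 −u'' v dx = −[u'(x) v(x)]_0^3/2 + ∫_0^3/2 u'(x) v'(x) dx.
Thus ∫_0^3/2 u'(x) v'(x) dx = ∫_0^3/2 f(x) v(x) dx + [u'(x) v(x)]_0^3/2.
Choose V so that boundary terms are either known or forced to vanish.
u has homogeneous Neumann: u'(0) = u'(3/2) = 0. So [u' v]_0^3/2 = 0·v(3/2) − 0·v(0) = 0 for any v; take V = H^1(0, 3/2).
Weak formulation: find u (satisfying any essential BC) such that ∫_0^3/2 u'(x) v'(x) dx = ∫_0^3/2 f v dx for all v ∈ V (homogeneous Neumann, so boundary terms vanish).
Substituting f(x) = -3*x^2 + x + 3/2, the right-hand side is ∫_0^3/2 (-3*x^2 + x + 3/2) v dx.
Compatibility check (pure Neumann): taking v ≡ 1 ∈ V gives 0 = ∫_0^3/2 f dx + (0) − (0), i.e. ∫_0^3/2 f dx must equal u'(0) − u'(3/2) = 0. Indeed ∫_0^3/2 (-3*x^2 + x + 3/2) dx = 0, so the data are compatible. The solution is then unique only up to an additive constant (fix it e.g. by requiring ∫_0^3/2 u dx = 0).


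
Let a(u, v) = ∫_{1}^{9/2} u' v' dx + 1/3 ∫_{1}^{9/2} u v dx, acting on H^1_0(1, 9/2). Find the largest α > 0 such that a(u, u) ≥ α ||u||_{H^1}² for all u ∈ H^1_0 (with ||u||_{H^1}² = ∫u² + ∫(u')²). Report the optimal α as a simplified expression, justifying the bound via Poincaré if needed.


α = (49 + 12*π^2)/(3*(4*π^2 + 49))

Coercivity of a(·,·) on H^1_0(1, 9/2) means a(u, u) ≥ α ||u||_{H^1}² for every u ∈ H^1_0.
The interval has length L = 7/2, and Poincaré/coercivity depend only on L. Here a(u, u) = ∫(u')² + (1/3)·∫u².
Here 0 < c = 1/3 < 1. The condition a(u,u) ≥ α||u||_{H^1}² reads (1−α)∫(u')² ≥ (α−c)∫u². Any admissible α is ≤ 1 (rapidly oscillating u have ∫u²/∫(u')² → 0), and α = 1 would force 0 ≥ (1−c)∫u², impossible since c < 1; so 1−α > 0. By the sharp Poincaré inequality on H^1_0 of an interval of length L, ∫(u')² ≥ (π/L)²∫u² with equality for the first sine mode sin(π(x−x₀)/L) (x₀ the left endpoint), so the inequality holds for all u iff (1−α)(π/L)² ≥ α − c, i.e. α ≤ ((π/L)² + c)/((π/L)² + 1) = (1 + c(L/π)²)/(1 + (L/π)²). With (π/L)² = 4*π^2/49 and c = 1/3, the largest admissible constant is α = ((π/L)² + c)/((π/L)² + 1).
Simplifying, α = (49 + 12*π^2)/(3*(4*π^2 + 49)).


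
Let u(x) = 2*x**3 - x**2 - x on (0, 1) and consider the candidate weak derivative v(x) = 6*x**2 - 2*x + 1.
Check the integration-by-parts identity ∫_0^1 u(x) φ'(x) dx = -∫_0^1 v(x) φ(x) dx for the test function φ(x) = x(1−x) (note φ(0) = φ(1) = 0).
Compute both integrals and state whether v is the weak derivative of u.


LHS = 1/30, RHS = -3/10. No, v is not the weak derivative of u.

u(x) = 2*x**3 - x**2 - x, classical derivative u'(x) = 6*x**2 - 2*x - 1.
φ(x) = x(1−x), so φ'(x) = 1 - 2*x.
Note φ(0) = φ(1) = 0, so the boundary term u·φ vanishes.
LHS = ∫_0^1 u(x) φ'(x) dx = ∫_0^1 (-4*x^4 + 4*x^3 + x^2 - x) dx. Term by term:
  ∫_0^1 -4*x^4 dx = -4/5;  ∫_0^1 4*x^3 dx = 1;  ∫_0^1 x^2 dx = 1/3;
  ∫_0^1 -x dx = -1/2.
Sum: -4/5 + 1 + 1/3 − 1/2 = 1/30.
So LHS = 1/30.
∫_0^1 v(x) φ(x) dx = ∫_0^1 (-6*x^4 + 8*x^3 - 3*x^2 + x) dx. Term by term:
  ∫_0^1 -6*x^4 dx = -6/5;  ∫_0^1 8*x^3 dx = 2;  ∫_0^1 -3*x^2 dx = -1;
  ∫_0^1 x dx = 1/2.
Sum: -6/5 + 2 − 1 + 1/2 = 3/10.
So RHS = -∫_0^1 v(x) φ(x) dx = -3/10.
LHS − RHS = 1/3 ≠ 0, so the identity fails.
(For a valid weak derivative the identity must hold for EVERY test function, in particular this one. The failure shows v is NOT the weak derivative of u.)
Correct weak derivative would be u'(x) = 6*x**2 - 2*x - 1.


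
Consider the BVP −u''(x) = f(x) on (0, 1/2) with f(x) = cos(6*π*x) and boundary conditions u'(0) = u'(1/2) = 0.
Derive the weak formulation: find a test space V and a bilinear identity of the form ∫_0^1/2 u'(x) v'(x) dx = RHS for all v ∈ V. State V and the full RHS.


V = H^1(0, 1/2) (no boundary constraint on v; u is determined up to an additive constant); weak form: ∫_0^1/2 u'v' dx = ∫_0^1/2 (cos(6*π*x)) v dx for all v ∈ V.

Multiply both sides by a test function v and integrate from 0 to 1/2:
  ∫_0^1/2 −u''(x) v(x) dx = ∫_0^1/2 f(x) v(x) dx.
Integrate the LHS by parts once:
  ∫_0^1/2 −u'' v dx = −[u'(x) v(x)]_0^1/2 + ∫_0^1/2 u'(x) v'(x) dx.
Thus ∫_0^1/2 u'(x) v'(x) dx = ∫_0^1/2 f(x) v(x) dx + [u'(x) v(x)]_0^1/2.
Choose V so that boundary terms are either known or forced to vanish.
u has homogeneous Neumann: u'(0) = u'(1/2) = 0. So [u' v]_0^1/2 = 0·v(1/2) − 0·v(0) = 0 for any v; take V = H^1(0, 1/2).
Weak formulation: find u (satisfying any essential BC) such that ∫_0^1/2 u'(x) v'(x) dx = ∫_0^1/2 f v dx for all v ∈ V (homogeneous Neumann, so boundary terms vanish).
Substituting f(x) = cos(6*π*x), the right-hand side is ∫_0^1/2 (cos(6*π*x)) v dx.
Compatibility check (pure Neumann): taking v ≡ 1 ∈ V gives 0 = ∫_0^1/2 f dx + (0) − (0), i.e. ∫_0^1/2 f dx must equal u'(0) − u'(1/2) = 0. Indeed ∫_0^1/2 (cos(6*π*x)) dx = 0, so the data are compatible. The solution is then unique only up to an additive constant (fix it e.g. by requiring ∫_0^1/2 u dx = 0).


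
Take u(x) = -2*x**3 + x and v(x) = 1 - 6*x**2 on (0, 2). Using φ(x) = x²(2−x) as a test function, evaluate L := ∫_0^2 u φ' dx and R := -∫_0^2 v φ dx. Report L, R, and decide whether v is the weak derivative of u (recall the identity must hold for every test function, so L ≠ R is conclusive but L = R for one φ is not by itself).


LHS = 172/15, RHS = 172/15. Yes, v = u' weakly.

u(x) = -2*x**3 + x, classical derivative u'(x) = 1 - 6*x**2.
φ(x) = x²(2−x), so φ'(x) = x*(4 - 3*x).
Note φ(0) = φ(2) = 0, so the boundary term u·φ vanishes.
LHS = ∫_0^2 u(x) φ'(x) dx = ∫_0^2 (6*x^5 - 8*x^4 - 3*x^3 + 4*x^2) dx. Term by term:
  ∫_0^2 6*x^5 dx = 64;  ∫_0^2 -8*x^4 dx = -256/5;  ∫_0^2 -3*x^3 dx = -12;
  ∫_0^2 4*x^2 dx = 32/3.
Sum: 64 − 256/5 − 12 + 32/3 = 172/15.
So LHS = 172/15.
∫_0^2 v(x) φ(x) dx = ∫_0^2 (6*x^5 - 12*x^4 - x^3 + 2*x^2) dx. Term by term:
  ∫_0^2 6*x^5 dx = 64;  ∫_0^2 -12*x^4 dx = -384/5;  ∫_0^2 -x^3 dx = -4;
  ∫_0^2 2*x^2 dx = 16/3.
Sum: 64 − 384/5 − 4 + 16/3 = -172/15.
So RHS = -∫_0^2 v(x) φ(x) dx = 172/15.
LHS = RHS, so the identity holds for this test φ.
Moreover u is smooth here and v(x) = u'(x) = 1 - 6*x**2 pointwise, so the identity holds for every test function. Hence v is the weak derivative of u.


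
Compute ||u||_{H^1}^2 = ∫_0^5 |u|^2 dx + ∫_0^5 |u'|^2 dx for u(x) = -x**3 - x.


||u||_{H^1}^2 = 384980/21

The H^1 norm (squared) on an interval (0, L) is
  ||u||_{H^1}^2 = ∫_0^L u(x)^2 dx + ∫_0^L u'(x)^2 dx.
Compute u'(x) = -3*x**2 - 1.
Then u(x)^2 = x**6 + 2*x**4 + x**2 and u'(x)^2 = 9*x**4 + 6*x**2 + 1.
Integrate each monomial from 0 to 5 using ∫_0^5 c·x^n dx = c·5^(n+1)/(n+1):
  ∫_0^5 u(x)^2 dx = ∫_0^5 (x^6 + 2*x^4 + x^2) dx. Term by term:
    ∫_0^5 x^6 dx = 78125/7;  ∫_0^5 2*x^4 dx = 1250;  ∫_0^5 x^2 dx = 125/3.
  Sum: 78125/7 + 1250 + 125/3 = 261500/21.
  ∫_0^5 u'(x)^2 dx = ∫_0^5 (9*x^4 + 6*x^2 + 1) dx. Term by term:
    ∫_0^5 9*x^4 dx = 5625;  ∫_0^5 6*x^2 dx = 250;  ∫_0^5 1 dx = 5.
  Sum: 5625 + 250 + 5 = 5880.
Adding: ||u||_{H^1}^2 = 261500/21 + 5880 = 384980/21.


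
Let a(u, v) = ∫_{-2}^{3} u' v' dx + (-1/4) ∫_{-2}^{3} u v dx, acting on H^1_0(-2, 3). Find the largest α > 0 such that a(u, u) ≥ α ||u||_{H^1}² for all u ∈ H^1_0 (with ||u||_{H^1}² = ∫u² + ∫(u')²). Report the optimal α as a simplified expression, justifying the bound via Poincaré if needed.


α = (-25/4 + π^2)/(π^2 + 25)

Coercivity of a(·,·) on H^1_0(-2, 3) means a(u, u) ≥ α ||u||_{H^1}² for every u ∈ H^1_0.
The interval has length L = 5, and Poincaré/coercivity depend only on L. Here a(u, u) = ∫(u')² + (-1/4)·∫u².
Here c = -1/4 < 0 with |c| < (π/L)² = π^2/25, so coercivity still holds. The condition a(u,u) ≥ α||u||_{H^1}² reads (1−α)∫(u')² ≥ (α−c)∫u². Any admissible α is ≤ 1 (rapidly oscillating u have ∫u²/∫(u')² → 0), and α = 1 would force 0 ≥ (1−c)∫u², impossible since c < 1; so 1−α > 0. By the sharp Poincaré inequality on H^1_0 of an interval of length L, ∫(u')² ≥ (π/L)²∫u² with equality for the first sine mode sin(π(x−x₀)/L) (x₀ the left endpoint), so the inequality holds for all u iff (1−α)(π/L)² ≥ α − c, i.e. α ≤ ((π/L)² + c)/((π/L)² + 1) = (1 + c(L/π)²)/(1 + (L/π)²). (Direct route, valid since c ≤ 0: Poincaré gives c∫u² ≥ c(L/π)²∫(u')², so a(u,u) ≥ (1 + c(L/π)²)∫(u')², while ||u||_{H^1}² ≤ (1 + (L/π)²)∫(u')²; dividing yields the same α.) With (π/L)² = π^2/25 and c = -1/4, the largest admissible constant is α = ((π/L)² + c)/((π/L)² + 1).
Simplifying, α = (-25/4 + π^2)/(π^2 + 25).


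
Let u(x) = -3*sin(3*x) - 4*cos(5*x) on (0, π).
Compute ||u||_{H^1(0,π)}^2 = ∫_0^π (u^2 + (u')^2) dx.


||u||_{H^1(0,π)}^2 = 253*π

u'(x) = 20*sin(5*x) - 9*cos(3*x).
Expand u² and (u')² and integrate term by term on (0, π), using: for integers n ≥ 1, ∫_0^π sin²(nx) dx = ∫_0^π cos²(nx) dx = π/2; for n ≠ n', ∫_0^π sin(nx)sin(n'x) dx = ∫_0^π cos(nx)cos(n'x) dx = 0; and by product-to-sum, ∫_0^π sin(nx)cos(n'x) dx = ½∫_0^π [sin((n+n')x) + sin((n−n')x)] dx, which is 0 when n+n' is even and 2n/(n²−n'²) when n+n' is odd (it need not vanish on (0, π)).
  u² squared terms: (-4)²·∫cos(5x)² dx = 16·π/2 = 8*π;  (-3)²·∫sin(3x)² dx = 9·π/2 = 9*π/2.
  u² cross terms: 2·(-4)·(-3)·∫cos(5x)·sin(3x) dx = 24·(0) = 0.
  So ∫_0^π u² dx = 8*π + 9*π/2 + 0 = 25*π/2.
  (u')² squared terms: (-9)²·∫cos(3x)² dx = 81·π/2 = 81*π/2;  (20)²·∫sin(5x)² dx = 400·π/2 = 200*π.
  (u')² cross terms: 2·(-9)·(20)·∫cos(3x)·sin(5x) dx = -360·(0) = 0.
  So ∫_0^π (u')² dx = 81*π/2 + 200*π + 0 = 481*π/2.
||u||_{H^1}^2 = (25*π/2) + (481*π/2) = 253*π.


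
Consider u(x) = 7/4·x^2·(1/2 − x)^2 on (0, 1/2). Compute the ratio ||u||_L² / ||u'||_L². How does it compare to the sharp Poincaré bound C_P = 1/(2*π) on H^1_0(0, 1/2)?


||u||_L² / ||u'||_L² = sqrt(3)/12 < C_P = 1/(2*π).

u(x) = 7/4·x^2·(1/2 − x)^2, so u'(x) = 7*x*(2*x - 1)*(4*x - 1)/8.
u(x) = 7/4·x^2·(1/2 − x)^2 vanishes at x = 0 and x = 1/2, so u ∈ H^1_0(0, 1/2). Differentiate via the product rule and integrate the resulting polynomials term by term.
  ∫_0^1/2 u² dx = ∫_0^1/2 (49*x^8/16 - 49*x^7/8 + 147*x^6/32 - 49*x^5/32 + 49*x^4/256) dx. Term by term:
    ∫_0^1/2 49*x^8/16 dx = 49/73728;  ∫_0^1/2 -49*x^7/8 dx = -49/16384;  ∫_0^1/2 147*x^6/32 dx = 21/4096;
    ∫_0^1/2 -49*x^5/32 dx = -49/12288;  ∫_0^1/2 49*x^4/256 dx = 49/40960.
  Sum: 49/73728 − 49/16384 + 21/4096 − 49/12288 + 49/40960 = 7/737280.
  ∫_0^1/2 (u')² dx = ∫_0^1/2 (49*x^6 - 147*x^5/2 + 637*x^4/16 - 147*x^3/16 + 49*x^2/64) dx. Term by term:
    ∫_0^1/2 49*x^6 dx = 7/128;  ∫_0^1/2 -147*x^5/2 dx = -49/256;  ∫_0^1/2 637*x^4/16 dx = 637/2560;
    ∫_0^1/2 -147*x^3/16 dx = -147/1024;  ∫_0^1/2 49*x^2/64 dx = 49/1536.
  Sum: 7/128 − 49/256 + 637/2560 − 147/1024 + 49/1536 = 7/15360.
∫_0^1/2 u² dx = 7/737280, so ||u||_L² = sqrt(35)/1920.
∫_0^1/2 (u')² dx = 7/15360, so ||u'||_L² = sqrt(105)/480.
Ratio ||u||_L² / ||u'||_L² = sqrt(3)/12.
Sharp Poincaré constant on H^1_0(0, 1/2) is C_P = L/π = 1/(2*π), achieved by sin(2*π·x).
A polynomial bump cannot attain the sharp Poincaré constant (only the first sine eigenfunction does), so the ratio is strictly less than C_P, consistent with ||u||_L² ≤ C_P ||u'||_L².


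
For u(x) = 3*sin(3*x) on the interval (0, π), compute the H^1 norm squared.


||u||_{H^1(0,π)}^2 = 45*π

u'(x) = 9*cos(3*x).
Expand u² and (u')² and integrate term by term on (0, π), using: for integers n ≥ 1, ∫_0^π sin²(nx) dx = ∫_0^π cos²(nx) dx = π/2; for n ≠ n', ∫_0^π sin(nx)sin(n'x) dx = ∫_0^π cos(nx)cos(n'x) dx = 0; and by product-to-sum, ∫_0^π sin(nx)cos(n'x) dx = ½∫_0^π [sin((n+n')x) + sin((n−n')x)] dx, which is 0 when n+n' is even and 2n/(n²−n'²) when n+n' is odd (it need not vanish on (0, π)).
  u² squared terms: (3)²·∫sin(3x)² dx = 9·π/2 = 9*π/2.
  So ∫_0^π u² dx = 9*π/2.
  (u')² squared terms: (9)²·∫cos(3x)² dx = 81·π/2 = 81*π/2.
  So ∫_0^π (u')² dx = 81*π/2.
||u||_{H^1}^2 = (9*π/2) + (81*π/2) = 45*π.


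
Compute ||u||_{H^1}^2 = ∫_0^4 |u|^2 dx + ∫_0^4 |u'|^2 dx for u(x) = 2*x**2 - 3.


||u||_{H^1}^2 = 14108/15

The H^1 norm (squared) on an interval (0, L) is
  ||u||_{H^1}^2 = ∫_0^L u(x)^2 dx + ∫_0^L u'(x)^2 dx.
Compute u'(x) = 4*x.
Then u(x)^2 = 4*x**4 - 12*x**2 + 9 and u'(x)^2 = 16*x**2.
Integrate each monomial from 0 to 4 using ∫_0^4 c·x^n dx = c·4^(n+1)/(n+1):
  ∫_0^4 u(x)^2 dx = ∫_0^4 (4*x^4 - 12*x^2 + 9) dx. Term by term:
    ∫_0^4 4*x^4 dx = 4096/5;  ∫_0^4 -12*x^2 dx = -256;  ∫_0^4 9 dx = 36.
  Sum: 4096/5 − 256 + 36 = 2996/5.
  ∫_0^4 u'(x)^2 dx = ∫_0^4 (16*x^2) dx. Term by term:
    ∫_0^4 16*x^2 dx = 1024/3.
Adding: ||u||_{H^1}^2 = 2996/5 + 1024/3 = 14108/15.


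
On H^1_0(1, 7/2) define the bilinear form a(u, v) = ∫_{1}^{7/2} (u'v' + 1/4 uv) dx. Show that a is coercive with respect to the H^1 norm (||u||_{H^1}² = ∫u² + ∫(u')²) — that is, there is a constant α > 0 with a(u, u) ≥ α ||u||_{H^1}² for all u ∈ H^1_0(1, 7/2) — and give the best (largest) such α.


α = (25 + 16*π^2)/(4*(25 + 4*π^2))

Coercivity of a(·,·) on H^1_0(1, 7/2) means a(u, u) ≥ α ||u||_{H^1}² for every u ∈ H^1_0.
The interval has length L = 5/2, and Poincaré/coercivity depend only on L. Here a(u, u) = ∫(u')² + (1/4)·∫u².
Here 0 < c = 1/4 < 1. The condition a(u,u) ≥ α||u||_{H^1}² reads (1−α)∫(u')² ≥ (α−c)∫u². Any admissible α is ≤ 1 (rapidly oscillating u have ∫u²/∫(u')² → 0), and α = 1 would force 0 ≥ (1−c)∫u², impossible since c < 1; so 1−α > 0. By the sharp Poincaré inequality on H^1_0 of an interval of length L, ∫(u')² ≥ (π/L)²∫u² with equality for the first sine mode sin(π(x−x₀)/L) (x₀ the left endpoint), so the inequality holds for all u iff (1−α)(π/L)² ≥ α − c, i.e. α ≤ ((π/L)² + c)/((π/L)² + 1) = (1 + c(L/π)²)/(1 + (L/π)²). With (π/L)² = 4*π^2/25 and c = 1/4, the largest admissible constant is α = ((π/L)² + c)/((π/L)² + 1).
Simplifying, α = (25 + 16*π^2)/(4*(25 + 4*π^2)).


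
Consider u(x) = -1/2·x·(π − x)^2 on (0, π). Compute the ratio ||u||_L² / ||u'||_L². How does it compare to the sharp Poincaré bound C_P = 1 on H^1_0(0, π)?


||u||_L² / ||u'||_L² = sqrt(14)*π/14 < C_P = 1.

u(x) = -1/2·x·(π − x)^2, so u'(x) = (π - 3*x)*(x - π)/2.
u(x) = -1/2·x·(π − x)^2 vanishes at x = 0 and x = π, so u ∈ H^1_0(0, π). Differentiate via the product rule and integrate the resulting polynomials term by term.
  ∫_0^π u² dx = ∫_0^π (x^6/4 - π*x^5 + 3*π^2*x^4/2 - π^3*x^3 + π^4*x^2/4) dx. Term by term:
    ∫_0^π x^6/4 dx = π^7/28;  ∫_0^π -π*x^5 dx = -π^7/6;  ∫_0^π 3*π^2*x^4/2 dx = 3*π^7/10;
    ∫_0^π -π^3*x^3 dx = -π^7/4;  ∫_0^π π^4*x^2/4 dx = π^7/12.
  Sum: π^7/28 − π^7/6 + 3*π^7/10 − π^7/4 + π^7/12 = π^7/420.
  ∫_0^π (u')² dx = ∫_0^π (9*x^4/4 - 6*π*x^3 + 11*π^2*x^2/2 - 2*π^3*x + π^4/4) dx. Term by term:
    ∫_0^π 9*x^4/4 dx = 9*π^5/20;  ∫_0^π -6*π*x^3 dx = -3*π^5/2;  ∫_0^π 11*π^2*x^2/2 dx = 11*π^5/6;
    ∫_0^π -2*π^3*x dx = -π^5;  ∫_0^π π^4/4 dx = π^5/4.
  Sum: 9*π^5/20 − 3*π^5/2 + 11*π^5/6 − π^5 + π^5/4 = π^5/30.
∫_0^π u² dx = π^7/420, so ||u||_L² = sqrt(105)*π^(7/2)/210.
∫_0^π (u')² dx = π^5/30, so ||u'||_L² = sqrt(30)*π^(5/2)/30.
Ratio ||u||_L² / ||u'||_L² = sqrt(14)*π/14.
Sharp Poincaré constant on H^1_0(0, π) is C_P = L/π = 1, achieved by sin(x).
A polynomial bump cannot attain the sharp Poincaré constant (only the first sine eigenfunction does), so the ratio is strictly less than C_P, consistent with ||u||_L² ≤ C_P ||u'||_L².
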